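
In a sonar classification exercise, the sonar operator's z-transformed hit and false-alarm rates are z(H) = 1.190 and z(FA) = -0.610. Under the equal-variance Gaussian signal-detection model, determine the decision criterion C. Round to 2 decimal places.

c = −½·[z(H) + z(FA)] = −½·(1.190 + (-0.610)) = -0.290

C = -0.29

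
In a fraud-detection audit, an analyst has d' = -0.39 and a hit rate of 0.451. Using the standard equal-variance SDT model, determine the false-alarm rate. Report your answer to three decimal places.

z(hit rate) = z(0.451) = -0.1231
z(FA) = z(H) − d' = -0.1231 − (-0.39) = 0.2669
false-alarm rate = Φ(0.2669) = 0.6052

false-alarm rate = 0.605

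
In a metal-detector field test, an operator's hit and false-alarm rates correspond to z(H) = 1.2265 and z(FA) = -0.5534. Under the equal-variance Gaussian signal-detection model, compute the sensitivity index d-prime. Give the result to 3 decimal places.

d-prime = 1.780

d' = z(H) − z(FA) = 1.2265 − (-0.5534) = 1.7799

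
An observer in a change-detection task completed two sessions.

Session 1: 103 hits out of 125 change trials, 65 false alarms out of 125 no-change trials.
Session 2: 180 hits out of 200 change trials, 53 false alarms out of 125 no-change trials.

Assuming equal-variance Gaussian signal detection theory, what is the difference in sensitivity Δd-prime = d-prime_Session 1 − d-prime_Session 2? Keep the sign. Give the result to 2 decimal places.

Session 1: z(0.8240) = 0.931, z(0.5200) = 0.050, d' = 0.881
Session 2: z(0.9000) = 1.282, z(0.4240) = -0.192, d' = 1.474
Δd' = d'_Session 1 − d'_Session 2 = 0.881 − 1.474 = -0.593
Session 2 has the higher sensitivity.

Δd-prime = -0.59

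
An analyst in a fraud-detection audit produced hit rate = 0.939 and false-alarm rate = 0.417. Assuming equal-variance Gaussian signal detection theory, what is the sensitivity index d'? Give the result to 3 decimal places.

d' = 1.756

z(H) = z(0.939) = 1.5464
z(FA) = z(0.417) = -0.2096
d' = z(H) − z(FA) = 1.5464 − (-0.2096) = 1.7560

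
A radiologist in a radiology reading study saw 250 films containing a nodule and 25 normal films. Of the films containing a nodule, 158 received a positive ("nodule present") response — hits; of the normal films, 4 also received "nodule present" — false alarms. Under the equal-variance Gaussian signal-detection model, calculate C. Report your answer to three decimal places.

C = 0.329

H = 158/250 = 0.6320
FA = 4/25 = 0.1600
Φ⁻¹(H) = Φ⁻¹(0.6320) = 0.3372
Φ⁻¹(FA) = Φ⁻¹(0.1600) = -0.9945
c = −½·[z(H) + z(FA)] = −0.5 × (0.3372 + (-0.9945)) = 0.32865
c > 0: the radiologist has a conservative response bias.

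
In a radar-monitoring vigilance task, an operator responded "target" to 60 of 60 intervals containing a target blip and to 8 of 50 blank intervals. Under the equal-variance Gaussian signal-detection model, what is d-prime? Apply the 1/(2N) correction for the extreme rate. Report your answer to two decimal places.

The hit rate is 60/60 = 1, so apply the 1/(2N) correction: H → 1 − 1/(2·60) = 0.99167.
z(H) = z(0.99167) = 2.394
z(FA) = z(0.16000) = -0.994
d' = 2.394 − (-0.994) = 3.388

d-prime = 3.39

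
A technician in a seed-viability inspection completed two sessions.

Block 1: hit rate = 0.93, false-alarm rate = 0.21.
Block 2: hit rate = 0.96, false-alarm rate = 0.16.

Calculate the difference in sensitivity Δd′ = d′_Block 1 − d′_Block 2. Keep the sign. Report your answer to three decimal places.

Δd′ = -0.463

Block 1: z(0.93) = 1.4758, z(0.21) = -0.8064, d' = 2.2822
Block 2: z(0.96) = 1.7507, z(0.16) = -0.9945, d' = 2.7452
Δd' = d'_Block 1 − d'_Block 2 = 2.2822 − 2.7452 = -0.4630
Block 2 has the higher sensitivity.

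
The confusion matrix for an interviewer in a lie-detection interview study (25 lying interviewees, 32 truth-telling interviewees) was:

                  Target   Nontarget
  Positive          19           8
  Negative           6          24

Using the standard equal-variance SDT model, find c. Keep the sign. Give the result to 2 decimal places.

H = 19/25 = 0.7600
FA = 8/32 = 0.2500
Φ⁻¹(H) = 0.7063
Φ⁻¹(FA) = -0.6745
c = −½·[z(H) + z(FA)] = −0.5 × (0.7063 + (-0.6745)) = -0.0159

c = -0.02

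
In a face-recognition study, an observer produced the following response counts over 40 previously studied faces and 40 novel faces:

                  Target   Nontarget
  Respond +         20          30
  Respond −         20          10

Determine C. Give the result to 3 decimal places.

C = -0.337

H = 20/40 = 0.5000
FA = 30/40 = 0.7500
Φ⁻¹(H) = 0.0000
Φ⁻¹(FA) = 0.6745
c = −½·[z(H) + z(FA)] = −0.5 × (0.0000 + 0.6745) = -0.33725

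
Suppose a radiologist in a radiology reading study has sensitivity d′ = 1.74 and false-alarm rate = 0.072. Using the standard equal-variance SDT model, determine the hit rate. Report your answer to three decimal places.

hit rate = 0.610

z(false-alarm rate) = z(0.072) = -1.4611
z(H) = z(FA) + d' = -1.4611 + 1.74 = 0.2789
hit rate = Φ(0.2789) = 0.6098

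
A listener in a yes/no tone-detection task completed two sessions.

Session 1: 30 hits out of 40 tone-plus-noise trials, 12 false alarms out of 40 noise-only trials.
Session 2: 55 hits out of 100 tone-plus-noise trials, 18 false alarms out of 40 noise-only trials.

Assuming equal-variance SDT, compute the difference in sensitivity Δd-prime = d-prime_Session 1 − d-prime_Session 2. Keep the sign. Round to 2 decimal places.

Session 1: z(0.7500) = 0.674, z(0.3000) = -0.524, d' = 1.198
Session 2: z(0.5500) = 0.126, z(0.4500) = -0.126, d' = 0.252
Δd' = d'_Session 1 − d'_Session 2 = 1.198 − 0.252 = 0.946
Session 1 has the higher sensitivity.

Δd-prime = 0.95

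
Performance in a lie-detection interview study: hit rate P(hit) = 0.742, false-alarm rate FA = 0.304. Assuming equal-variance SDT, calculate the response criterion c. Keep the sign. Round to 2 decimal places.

c = -0.07

z(H) = 0.650
z(FA) = -0.513
c = −½·[z(H) + z(FA)] = −0.5 × (0.650 + (-0.513)) = -0.0685
c < 0: the interviewer has a liberal response bias.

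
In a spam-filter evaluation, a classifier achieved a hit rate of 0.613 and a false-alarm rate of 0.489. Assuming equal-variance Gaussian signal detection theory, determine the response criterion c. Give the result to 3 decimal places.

c = -0.130

Φ⁻¹(H) = 0.2871
Φ⁻¹(FA) = -0.0276
c = −½·[z(H) + z(FA)] = −0.5 × (0.2871 + (-0.0276)) = -0.12975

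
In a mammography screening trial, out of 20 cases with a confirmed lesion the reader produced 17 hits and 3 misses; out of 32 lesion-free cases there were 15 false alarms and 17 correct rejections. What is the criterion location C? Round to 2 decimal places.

H = 17/20 = 0.8500
FA = 15/32 = 0.4688
Φ⁻¹(0.8500) = 1.0364, Φ⁻¹(0.4688) = -0.0783
c = −½·[z(H) + z(FA)] = −0.5 × (1.0364 + (-0.0783)) = -0.47905

C = -0.48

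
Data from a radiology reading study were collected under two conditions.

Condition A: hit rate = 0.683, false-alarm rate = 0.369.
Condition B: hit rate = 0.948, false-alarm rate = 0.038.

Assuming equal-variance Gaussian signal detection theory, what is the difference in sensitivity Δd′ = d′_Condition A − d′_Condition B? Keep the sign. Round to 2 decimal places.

Condition A: z(0.683) = 0.476, z(0.369) = -0.335, d' = 0.811
Condition B: z(0.948) = 1.626, z(0.038) = -1.774, d' = 3.400
Δd' = d'_Condition A − d'_Condition B = 0.811 − 3.400 = -2.589
Condition B has the higher sensitivity.

Δd′ = -2.59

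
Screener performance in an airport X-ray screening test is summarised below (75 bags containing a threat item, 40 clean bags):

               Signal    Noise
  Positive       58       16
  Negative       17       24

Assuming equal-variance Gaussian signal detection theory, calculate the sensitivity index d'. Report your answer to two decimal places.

d' = 1.00

H = 58/75 = 0.7733
FA = 16/40 = 0.4000
Φ⁻¹(0.7733) = 0.750, Φ⁻¹(0.4000) = -0.253
d' = z(H) − z(FA) = 0.750 − (-0.253) = 1.003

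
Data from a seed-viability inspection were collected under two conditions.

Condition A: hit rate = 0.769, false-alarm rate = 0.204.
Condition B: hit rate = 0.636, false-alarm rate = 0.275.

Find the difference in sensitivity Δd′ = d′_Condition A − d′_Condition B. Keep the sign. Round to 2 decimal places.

Δd′ = 0.62

Condition A: z(0.769) = 0.736, z(0.204) = -0.827, d' = 1.563
Condition B: z(0.636) = 0.348, z(0.275) = -0.598, d' = 0.946
Δd' = d'_Condition A − d'_Condition B = 1.563 − 0.946 = 0.617
Condition A has the higher sensitivity.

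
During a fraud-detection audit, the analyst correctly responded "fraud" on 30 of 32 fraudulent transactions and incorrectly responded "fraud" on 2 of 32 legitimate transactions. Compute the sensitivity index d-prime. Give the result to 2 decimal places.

H = 30/32 = 0.9375
FA = 2/32 = 0.0625
z(H) = 1.5341
z(FA) = -1.5341
d' = z(H) − z(FA) = 1.5341 − (-1.5341) = 3.0682

d-prime = 3.07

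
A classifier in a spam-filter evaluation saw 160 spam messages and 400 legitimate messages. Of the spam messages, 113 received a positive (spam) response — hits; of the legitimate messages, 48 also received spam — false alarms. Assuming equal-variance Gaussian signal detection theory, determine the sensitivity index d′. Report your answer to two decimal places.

H = 113/160 = 0.7063
FA = 48/400 = 0.1200
z(H) = z(0.7063) = 0.543
z(FA) = z(0.1200) = -1.175
d' = z(H) − z(FA) = 0.543 − (-1.175) = 1.718

d′ = 1.72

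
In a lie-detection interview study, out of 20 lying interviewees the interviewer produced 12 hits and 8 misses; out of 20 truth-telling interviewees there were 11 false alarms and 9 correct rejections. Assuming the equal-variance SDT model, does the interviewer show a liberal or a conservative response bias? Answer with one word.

z(H) = 0.253, z(FA) = 0.126
c = −½·(z(H) + z(FA)) = -0.1895
c < 0 → liberal criterion (biased toward responding “yes”).

liberal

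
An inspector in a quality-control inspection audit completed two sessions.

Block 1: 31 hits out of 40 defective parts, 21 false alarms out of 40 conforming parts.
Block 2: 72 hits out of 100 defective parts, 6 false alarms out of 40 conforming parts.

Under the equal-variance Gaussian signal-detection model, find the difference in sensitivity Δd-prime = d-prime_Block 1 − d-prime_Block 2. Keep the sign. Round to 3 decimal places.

Δd-prime = -0.927

Block 1: z(0.7750) = 0.7554, z(0.5250) = 0.0627, d' = 0.6927
Block 2: z(0.7200) = 0.5828, z(0.1500) = -1.0364, d' = 1.6192
Δd' = d'_Block 1 − d'_Block 2 = 0.6927 − 1.6192 = -0.9265
Block 2 has the higher sensitivity.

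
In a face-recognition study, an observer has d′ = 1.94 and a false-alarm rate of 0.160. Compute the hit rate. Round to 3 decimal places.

z(false-alarm rate) = z(0.160) = -0.9945
z(H) = z(FA) + d' = -0.9945 + 1.94 = 0.9455
hit rate = Φ(0.9455) = 0.8278

hit rate = 0.828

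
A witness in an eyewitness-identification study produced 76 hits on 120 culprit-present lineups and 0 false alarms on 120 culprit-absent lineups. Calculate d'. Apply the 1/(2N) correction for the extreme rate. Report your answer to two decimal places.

d' = 2.98

The false-alarm rate is 0/120 = 0, so apply the 1/(2N) correction: FA → 1/(2·120) = 0.00417.
z(H) = z(0.63333) = 0.341
z(FA) = z(0.00417) = -2.638
d' = 0.341 − (-2.638) = 2.979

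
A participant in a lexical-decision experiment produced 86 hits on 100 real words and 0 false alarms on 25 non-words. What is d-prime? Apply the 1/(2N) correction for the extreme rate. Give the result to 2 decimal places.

d-prime = 3.13

The false-alarm rate is 0/25 = 0, so apply the 1/(2N) correction: FA → 1/(2·25) = 0.02000.
z(H) = z(0.86000) = 1.080
z(FA) = z(0.02000) = -2.054
d' = 1.080 − (-2.054) = 3.134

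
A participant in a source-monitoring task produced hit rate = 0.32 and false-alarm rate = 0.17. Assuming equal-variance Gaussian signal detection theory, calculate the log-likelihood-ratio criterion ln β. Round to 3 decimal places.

ln β = 0.346

Φ⁻¹(H) = Φ⁻¹(0.32) = -0.4677
Φ⁻¹(FA) = Φ⁻¹(0.17) = -0.9542
ln β = −½·[z(H)² − z(FA)²] = −0.5 × (0.2187 − 0.9105) = 0.3459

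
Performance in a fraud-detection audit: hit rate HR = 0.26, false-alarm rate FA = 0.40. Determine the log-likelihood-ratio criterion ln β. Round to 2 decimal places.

z(H) = z(0.26) = -0.643
z(FA) = z(0.40) = -0.253
ln β = −½·[z(H)² − z(FA)²] = −0.5 × (0.413 − 0.064) = -0.1745

ln β = -0.17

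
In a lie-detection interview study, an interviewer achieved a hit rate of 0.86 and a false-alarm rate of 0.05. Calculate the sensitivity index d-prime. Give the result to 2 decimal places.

d-prime = 2.73

Φ⁻¹(H) = Φ⁻¹(0.86) = 1.080
Φ⁻¹(FA) = Φ⁻¹(0.05) = -1.645
d' = z(H) − z(FA) = 1.080 − (-1.645) = 2.725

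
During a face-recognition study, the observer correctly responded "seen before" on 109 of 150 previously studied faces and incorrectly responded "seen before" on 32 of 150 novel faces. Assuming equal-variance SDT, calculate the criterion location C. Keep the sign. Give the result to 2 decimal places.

H = 109/150 = 0.7267
FA = 32/150 = 0.2133
z(H) = 0.603
z(FA) = -0.795
c = −½·[z(H) + z(FA)] = −0.5 × (0.603 + (-0.795)) = 0.096

C = 0.10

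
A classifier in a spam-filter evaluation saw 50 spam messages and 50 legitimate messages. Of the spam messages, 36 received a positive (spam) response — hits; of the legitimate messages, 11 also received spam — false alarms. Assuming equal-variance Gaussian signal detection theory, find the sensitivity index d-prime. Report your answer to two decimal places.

H = 36/50 = 0.7200
FA = 11/50 = 0.2200
z(0.7200) = 0.583, z(0.2200) = -0.772
d' = z(H) − z(FA) = 0.583 − (-0.772) = 1.355

d-prime = 1.36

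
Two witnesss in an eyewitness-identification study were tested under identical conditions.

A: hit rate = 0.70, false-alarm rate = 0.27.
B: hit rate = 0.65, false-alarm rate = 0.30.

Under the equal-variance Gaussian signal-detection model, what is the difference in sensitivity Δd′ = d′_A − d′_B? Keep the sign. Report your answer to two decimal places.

Δd′ = 0.23

A: z(0.70) = 0.524, z(0.27) = -0.613, d' = 1.137
B: z(0.65) = 0.385, z(0.30) = -0.524, d' = 0.909
Δd' = d'_A − d'_B = 1.137 − 0.909 = 0.228
A has the higher sensitivity.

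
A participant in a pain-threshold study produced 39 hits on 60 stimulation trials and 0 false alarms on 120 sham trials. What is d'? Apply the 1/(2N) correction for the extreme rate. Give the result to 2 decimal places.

The false-alarm rate is 0/120 = 0, so apply the 1/(2N) correction: FA → 1/(2·120) = 0.00417.
z(H) = z(0.65000) = 0.385
z(FA) = z(0.00417) = -2.638
d' = 0.385 − (-2.638) = 3.023

d' = 3.02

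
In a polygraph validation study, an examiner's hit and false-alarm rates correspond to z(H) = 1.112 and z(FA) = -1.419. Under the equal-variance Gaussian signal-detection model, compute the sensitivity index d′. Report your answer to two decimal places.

d′ = 2.53

d' = z(H) − z(FA) = 1.112 − (-1.419) = 2.531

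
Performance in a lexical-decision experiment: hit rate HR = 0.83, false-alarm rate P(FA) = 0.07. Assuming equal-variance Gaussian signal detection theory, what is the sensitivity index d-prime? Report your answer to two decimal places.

z(H) = z(0.83) = 0.954
z(FA) = z(0.07) = -1.476
d' = z(H) − z(FA) = 0.954 − (-1.476) = 2.430

d-prime = 2.43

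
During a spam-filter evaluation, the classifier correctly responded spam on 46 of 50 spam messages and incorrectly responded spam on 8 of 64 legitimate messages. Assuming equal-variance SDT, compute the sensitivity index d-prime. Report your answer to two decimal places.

H = 46/50 = 0.9200
FA = 8/64 = 0.1250
z(H) = z(0.9200) = 1.405
z(FA) = z(0.1250) = -1.150
d' = z(H) − z(FA) = 1.405 − (-1.150) = 2.555

d-prime = 2.56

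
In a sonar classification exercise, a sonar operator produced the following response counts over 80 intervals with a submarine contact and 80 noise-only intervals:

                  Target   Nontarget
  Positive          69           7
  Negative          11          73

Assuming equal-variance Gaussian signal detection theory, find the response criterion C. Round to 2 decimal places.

H = 69/80 = 0.8625
FA = 7/80 = 0.0875
z(H) = 1.0916
z(FA) = -1.3563
c = −½·[z(H) + z(FA)] = −0.5 × (1.0916 + (-1.3563)) = 0.13235
c > 0: the sonar operator has a conservative response bias.

C = 0.13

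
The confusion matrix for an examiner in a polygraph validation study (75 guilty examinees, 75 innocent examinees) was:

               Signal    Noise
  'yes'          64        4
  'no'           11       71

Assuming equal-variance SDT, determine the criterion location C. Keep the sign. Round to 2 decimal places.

H = 64/75 = 0.8533
FA = 4/75 = 0.0533
Φ⁻¹(H) = 1.0507
Φ⁻¹(FA) = -1.6137
c = −½·[z(H) + z(FA)] = −0.5 × (1.0507 + (-1.6137)) = 0.2815
c > 0: the examiner has a conservative response bias.

C = 0.28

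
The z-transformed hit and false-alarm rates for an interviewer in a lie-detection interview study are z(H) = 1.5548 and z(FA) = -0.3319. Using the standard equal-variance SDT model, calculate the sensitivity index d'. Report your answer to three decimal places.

d' = 1.887

d' = z(H) − z(FA) = 1.5548 − (-0.3319) = 1.8867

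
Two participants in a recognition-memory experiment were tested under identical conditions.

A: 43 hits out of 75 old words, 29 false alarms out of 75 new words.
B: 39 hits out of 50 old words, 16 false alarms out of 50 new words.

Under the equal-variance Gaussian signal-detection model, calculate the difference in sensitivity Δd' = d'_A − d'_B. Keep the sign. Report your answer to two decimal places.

Δd' = -0.77

A: z(0.5733) = 0.185, z(0.3867) = -0.288, d' = 0.473
B: z(0.7800) = 0.772, z(0.3200) = -0.468, d' = 1.240
Δd' = d'_A − d'_B = 0.473 − 1.240 = -0.767
B has the higher sensitivity.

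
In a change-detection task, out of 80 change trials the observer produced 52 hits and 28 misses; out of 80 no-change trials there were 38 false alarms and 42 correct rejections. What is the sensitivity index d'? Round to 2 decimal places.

H = 52/80 = 0.6500
FA = 38/80 = 0.4750
Φ⁻¹(0.6500) = 0.385, Φ⁻¹(0.4750) = -0.063
d' = z(H) − z(FA) = 0.385 − (-0.063) = 0.448

d' = 0.45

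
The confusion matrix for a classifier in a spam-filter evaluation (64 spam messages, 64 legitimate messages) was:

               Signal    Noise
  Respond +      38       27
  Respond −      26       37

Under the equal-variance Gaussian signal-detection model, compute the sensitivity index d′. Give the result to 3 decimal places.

H = 38/64 = 0.5938
FA = 27/64 = 0.4219
Φ⁻¹(H) = Φ⁻¹(0.5938) = 0.2373
Φ⁻¹(FA) = Φ⁻¹(0.4219) = -0.1970
d' = z(H) − z(FA) = 0.2373 − (-0.1970) = 0.4343

d′ = 0.434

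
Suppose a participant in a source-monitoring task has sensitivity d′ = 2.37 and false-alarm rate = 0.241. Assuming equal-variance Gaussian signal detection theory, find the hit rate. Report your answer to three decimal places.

hit rate = 0.952

z(false-alarm rate) = z(0.241) = -0.7031
z(H) = z(FA) + d' = -0.7031 + 2.37 = 1.6669
hit rate = Φ(1.6669) = 0.9522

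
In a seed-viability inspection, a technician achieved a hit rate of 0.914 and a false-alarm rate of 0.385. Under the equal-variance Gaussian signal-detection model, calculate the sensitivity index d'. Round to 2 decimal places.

d' = 1.66

z(H) = z(0.914) = 1.3658
z(FA) = z(0.385) = -0.2924
d' = z(H) − z(FA) = 1.3658 − (-0.2924) = 1.6582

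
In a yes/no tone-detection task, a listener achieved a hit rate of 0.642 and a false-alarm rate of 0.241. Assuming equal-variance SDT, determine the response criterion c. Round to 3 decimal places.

c = 0.170

Φ⁻¹(H) = 0.3638
Φ⁻¹(FA) = -0.7031
c = −½·[z(H) + z(FA)] = −0.5 × (0.3638 + (-0.7031)) = 0.16965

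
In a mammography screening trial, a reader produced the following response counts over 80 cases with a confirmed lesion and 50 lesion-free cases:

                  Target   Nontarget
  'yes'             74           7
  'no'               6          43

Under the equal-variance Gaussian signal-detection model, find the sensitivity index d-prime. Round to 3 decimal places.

d-prime = 2.520

H = 74/80 = 0.9250
FA = 7/50 = 0.1400
z(H) = 1.4395
z(FA) = -1.0803
d' = z(H) − z(FA) = 1.4395 − (-1.0803) = 2.5198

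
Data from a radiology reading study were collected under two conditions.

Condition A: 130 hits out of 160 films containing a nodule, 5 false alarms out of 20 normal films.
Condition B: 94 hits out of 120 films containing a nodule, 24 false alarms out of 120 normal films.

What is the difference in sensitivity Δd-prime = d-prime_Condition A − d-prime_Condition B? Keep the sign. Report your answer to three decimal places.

Δd-prime = -0.063

Condition A: z(0.8125) = 0.8871, z(0.2500) = -0.6745, d' = 1.5616
Condition B: z(0.7833) = 0.7834, z(0.2000) = -0.8416, d' = 1.6250
Δd' = d'_Condition A − d'_Condition B = 1.5616 − 1.6250 = -0.0634
Condition B has the higher sensitivity.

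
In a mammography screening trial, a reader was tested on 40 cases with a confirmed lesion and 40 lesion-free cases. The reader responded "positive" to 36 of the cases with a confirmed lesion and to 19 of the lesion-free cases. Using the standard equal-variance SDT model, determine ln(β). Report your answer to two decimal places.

ln β = -0.82

H = 36/40 = 0.9000
FA = 19/40 = 0.4750
z(H) = z(0.9000) = 1.282
z(FA) = z(0.4750) = -0.063
ln β = −½·[z(H)² − z(FA)²] = −0.5 × (1.644 − 0.004) = -0.820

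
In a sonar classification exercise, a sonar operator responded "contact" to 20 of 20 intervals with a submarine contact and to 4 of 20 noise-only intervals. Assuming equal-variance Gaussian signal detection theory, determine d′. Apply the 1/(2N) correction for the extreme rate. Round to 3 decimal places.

d′ = 2.802

The hit rate is 20/20 = 1, so apply the 1/(2N) correction: H → 1 − 1/(2·20) = 0.97500.
z(H) = z(0.97500) = 1.9600
z(FA) = z(0.20000) = -0.8416
d' = 1.9600 − (-0.8416) = 2.8016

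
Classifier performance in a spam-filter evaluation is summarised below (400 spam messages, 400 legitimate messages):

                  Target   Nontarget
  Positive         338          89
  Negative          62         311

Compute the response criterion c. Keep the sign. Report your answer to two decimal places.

c = -0.13

H = 338/400 = 0.8450
FA = 89/400 = 0.2225
z(H) = 1.015
z(FA) = -0.764
c = −½·[z(H) + z(FA)] = −0.5 × (1.015 + (-0.764)) = -0.1255
c < 0: the classifier has a liberal response bias.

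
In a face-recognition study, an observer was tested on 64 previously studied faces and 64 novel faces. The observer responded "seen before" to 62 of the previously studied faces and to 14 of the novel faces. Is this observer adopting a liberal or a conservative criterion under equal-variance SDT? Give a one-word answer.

liberal

z(H) = 1.863, z(FA) = -0.776
c = −½·(z(H) + z(FA)) = -0.5435
c < 0 → liberal criterion (biased toward responding “yes”).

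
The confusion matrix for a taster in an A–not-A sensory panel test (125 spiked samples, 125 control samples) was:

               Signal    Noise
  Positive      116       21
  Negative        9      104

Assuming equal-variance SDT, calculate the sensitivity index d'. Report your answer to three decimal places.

d' = 2.423

H = 116/125 = 0.9280
FA = 21/125 = 0.1680
z(H) = z(0.9280) = 1.4611
z(FA) = z(0.1680) = -0.9621
d' = z(H) − z(FA) = 1.4611 − (-0.9621) = 2.4232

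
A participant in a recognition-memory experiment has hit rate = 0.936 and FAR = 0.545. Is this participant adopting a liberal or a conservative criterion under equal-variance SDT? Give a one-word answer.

liberal

z(H) = 1.522, z(FA) = 0.113
c = −½·(z(H) + z(FA)) = -0.8175
c < 0 → liberal criterion (biased toward responding “yes”).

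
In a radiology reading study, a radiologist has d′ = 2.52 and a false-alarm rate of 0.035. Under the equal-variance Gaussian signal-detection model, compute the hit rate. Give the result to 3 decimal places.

z(false-alarm rate) = z(0.035) = -1.8119
z(H) = z(FA) + d' = -1.8119 + 2.52 = 0.7081
hit rate = Φ(0.7081) = 0.7606

hit rate = 0.761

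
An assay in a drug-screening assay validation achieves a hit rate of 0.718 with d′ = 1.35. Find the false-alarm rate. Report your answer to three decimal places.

false-alarm rate = 0.220

z(hit rate) = z(0.718) = 0.5769
z(FA) = z(H) − d' = 0.5769 − 1.35 = -0.7731
false-alarm rate = Φ(-0.7731) = 0.2197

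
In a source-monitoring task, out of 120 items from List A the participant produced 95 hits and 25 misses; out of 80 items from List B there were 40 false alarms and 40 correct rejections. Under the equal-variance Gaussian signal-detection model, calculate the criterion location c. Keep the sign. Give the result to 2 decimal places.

c = -0.41

H = 95/120 = 0.7917
FA = 40/80 = 0.5000
z(H) = z(0.7917) = 0.812
z(FA) = z(0.5000) = 0.000
c = −½·[z(H) + z(FA)] = −0.5 × (0.812 + 0.000) = -0.406
c < 0: the participant has a liberal response bias.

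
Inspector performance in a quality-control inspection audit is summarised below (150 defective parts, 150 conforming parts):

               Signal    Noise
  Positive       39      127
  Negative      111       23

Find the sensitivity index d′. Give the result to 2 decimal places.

H = 39/150 = 0.2600
FA = 127/150 = 0.8467
Φ⁻¹(H) = -0.6433
Φ⁻¹(FA) = 1.0224
d' = z(H) − z(FA) = -0.6433 − 1.0224 = -1.6657

d′ = -1.67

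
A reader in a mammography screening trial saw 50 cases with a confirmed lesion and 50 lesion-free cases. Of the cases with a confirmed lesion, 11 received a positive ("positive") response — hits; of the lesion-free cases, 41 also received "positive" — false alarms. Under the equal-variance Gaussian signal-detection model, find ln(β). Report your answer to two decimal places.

ln β = 0.12

H = 11/50 = 0.2200
FA = 41/50 = 0.8200
Φ⁻¹(H) = -0.772
Φ⁻¹(FA) = 0.915
ln β = −½·[z(H)² − z(FA)²] = −0.5 × (0.596 − 0.837) = 0.1205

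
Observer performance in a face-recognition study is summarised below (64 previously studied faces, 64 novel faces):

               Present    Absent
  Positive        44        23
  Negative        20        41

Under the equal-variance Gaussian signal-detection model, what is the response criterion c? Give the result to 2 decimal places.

H = 44/64 = 0.6875
FA = 23/64 = 0.3594
Φ⁻¹(0.6875) = 0.4888, Φ⁻¹(0.3594) = -0.3601
c = −½·[z(H) + z(FA)] = −0.5 × (0.4888 + (-0.3601)) = -0.06435

c = -0.06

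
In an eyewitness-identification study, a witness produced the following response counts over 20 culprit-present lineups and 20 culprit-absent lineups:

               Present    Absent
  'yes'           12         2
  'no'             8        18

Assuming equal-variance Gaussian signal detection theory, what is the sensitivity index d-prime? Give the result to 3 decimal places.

d-prime = 1.535

H = 12/20 = 0.6000
FA = 2/20 = 0.1000
Φ⁻¹(H) = 0.2533
Φ⁻¹(FA) = -1.2816
d' = z(H) − z(FA) = 0.2533 − (-1.2816) = 1.5349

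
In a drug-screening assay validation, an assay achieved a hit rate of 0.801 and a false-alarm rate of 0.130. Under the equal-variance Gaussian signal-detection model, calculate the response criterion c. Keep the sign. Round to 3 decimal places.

c = 0.141

Φ⁻¹(0.801) = 0.8452, Φ⁻¹(0.130) = -1.1264
c = −½·[z(H) + z(FA)] = −0.5 × (0.8452 + (-1.1264)) = 0.1406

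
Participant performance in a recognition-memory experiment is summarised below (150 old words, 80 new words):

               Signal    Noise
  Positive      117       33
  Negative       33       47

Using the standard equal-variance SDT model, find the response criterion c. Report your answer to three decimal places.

c = -0.276

H = 117/150 = 0.7800
FA = 33/80 = 0.4125
Φ⁻¹(0.7800) = 0.7722, Φ⁻¹(0.4125) = -0.2211
c = −½·[z(H) + z(FA)] = −0.5 × (0.7722 + (-0.2211)) = -0.27555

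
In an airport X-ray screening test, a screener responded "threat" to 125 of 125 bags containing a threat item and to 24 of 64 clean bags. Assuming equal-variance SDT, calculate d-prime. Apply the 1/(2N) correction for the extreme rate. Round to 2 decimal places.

d-prime = 2.97

The hit rate is 125/125 = 1, so apply the 1/(2N) correction: H → 1 − 1/(2·125) = 0.99600.
z(H) = z(0.99600) = 2.652
z(FA) = z(0.37500) = -0.319
d' = 2.652 − (-0.319) = 2.971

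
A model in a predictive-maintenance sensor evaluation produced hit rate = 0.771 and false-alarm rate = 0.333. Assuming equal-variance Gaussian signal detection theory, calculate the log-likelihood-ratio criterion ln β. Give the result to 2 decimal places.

z(0.771) = 0.742, z(0.333) = -0.432
ln β = −½·[z(H)² − z(FA)²] = −0.5 × (0.551 − 0.187) = -0.182

ln β = -0.18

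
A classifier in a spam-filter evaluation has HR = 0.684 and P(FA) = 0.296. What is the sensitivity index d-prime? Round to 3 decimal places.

d-prime = 1.015

Φ⁻¹(H) = 0.4789
Φ⁻¹(FA) = -0.5359
d' = z(H) − z(FA) = 0.4789 − (-0.5359) = 1.0148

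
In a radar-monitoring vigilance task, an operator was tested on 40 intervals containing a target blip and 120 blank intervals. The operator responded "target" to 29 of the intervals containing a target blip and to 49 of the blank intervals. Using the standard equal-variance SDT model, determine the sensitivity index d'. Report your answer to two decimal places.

H = 29/40 = 0.7250
FA = 49/120 = 0.4083
z(H) = z(0.7250) = 0.598
z(FA) = z(0.4083) = -0.232
d' = z(H) − z(FA) = 0.598 − (-0.232) = 0.830

d' = 0.83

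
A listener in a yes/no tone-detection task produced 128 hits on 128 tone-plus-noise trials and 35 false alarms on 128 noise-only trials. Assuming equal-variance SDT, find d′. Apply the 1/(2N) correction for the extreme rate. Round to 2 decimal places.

d′ = 3.26

The hit rate is 128/128 = 1, so apply the 1/(2N) correction: H → 1 − 1/(2·128) = 0.99609.
z(H) = z(0.99609) = 2.660
z(FA) = z(0.27344) = -0.602
d' = 2.660 − (-0.602) = 3.262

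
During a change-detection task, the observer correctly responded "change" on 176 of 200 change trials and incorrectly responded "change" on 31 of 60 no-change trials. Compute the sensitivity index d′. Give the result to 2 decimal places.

H = 176/200 = 0.8800
FA = 31/60 = 0.5167
z(0.8800) = 1.1750, z(0.5167) = 0.0419
d' = z(H) − z(FA) = 1.1750 − 0.0419 = 1.1331

d′ = 1.13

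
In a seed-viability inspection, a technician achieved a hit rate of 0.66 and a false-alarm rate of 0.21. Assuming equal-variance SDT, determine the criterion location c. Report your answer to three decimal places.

z(H) = 0.4125
z(FA) = -0.8064
c = −½·[z(H) + z(FA)] = −0.5 × (0.4125 + (-0.8064)) = 0.19695

c = 0.197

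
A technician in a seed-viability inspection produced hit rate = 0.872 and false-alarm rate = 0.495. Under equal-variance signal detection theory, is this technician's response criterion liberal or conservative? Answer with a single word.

liberal

z(H) = 1.136, z(FA) = -0.013
c = −½·(z(H) + z(FA)) = -0.5615
c < 0 → liberal criterion (biased toward responding “yes”).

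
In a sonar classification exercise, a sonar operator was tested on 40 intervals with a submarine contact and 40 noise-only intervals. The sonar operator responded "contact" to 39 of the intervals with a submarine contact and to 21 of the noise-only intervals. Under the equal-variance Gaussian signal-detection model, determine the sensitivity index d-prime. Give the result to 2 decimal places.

H = 39/40 = 0.9750
FA = 21/40 = 0.5250
Φ⁻¹(H) = 1.960
Φ⁻¹(FA) = 0.063
d' = z(H) − z(FA) = 1.960 − 0.063 = 1.897

d-prime = 1.90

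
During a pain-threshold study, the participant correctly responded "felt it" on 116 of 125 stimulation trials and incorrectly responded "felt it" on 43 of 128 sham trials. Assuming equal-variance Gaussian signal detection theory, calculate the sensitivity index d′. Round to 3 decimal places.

d′ = 1.885

H = 116/125 = 0.9280
FA = 43/128 = 0.3359
z(H) = z(0.9280) = 1.4611
z(FA) = z(0.3359) = -0.4237
d' = z(H) − z(FA) = 1.4611 − (-0.4237) = 1.8848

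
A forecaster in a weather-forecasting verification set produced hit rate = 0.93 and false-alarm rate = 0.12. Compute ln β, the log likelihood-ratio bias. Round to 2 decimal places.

Φ⁻¹(H) = Φ⁻¹(0.93) = 1.476
Φ⁻¹(FA) = Φ⁻¹(0.12) = -1.175
ln β = −½·[z(H)² − z(FA)²] = −0.5 × (2.179 − 1.381) = -0.399

ln β = -0.40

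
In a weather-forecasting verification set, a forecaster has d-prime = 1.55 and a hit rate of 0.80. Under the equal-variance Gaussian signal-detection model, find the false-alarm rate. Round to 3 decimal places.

z(hit rate) = z(0.80) = 0.8416
z(FA) = z(H) − d' = 0.8416 − 1.55 = -0.7084
false-alarm rate = Φ(-0.7084) = 0.2393

false-alarm rate = 0.239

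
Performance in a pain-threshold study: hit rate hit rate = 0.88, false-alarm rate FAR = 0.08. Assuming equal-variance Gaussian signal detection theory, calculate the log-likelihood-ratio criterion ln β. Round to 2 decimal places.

ln β = 0.30

Φ⁻¹(H) = 1.175
Φ⁻¹(FA) = -1.405
ln β = −½·[z(H)² − z(FA)²] = −0.5 × (1.381 − 1.974) = 0.2965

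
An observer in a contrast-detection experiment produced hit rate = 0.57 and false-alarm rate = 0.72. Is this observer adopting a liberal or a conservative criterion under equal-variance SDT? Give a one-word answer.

liberal

z(H) = 0.176, z(FA) = 0.583
c = −½·(z(H) + z(FA)) = -0.3795
c < 0 → liberal criterion (biased toward responding “yes”).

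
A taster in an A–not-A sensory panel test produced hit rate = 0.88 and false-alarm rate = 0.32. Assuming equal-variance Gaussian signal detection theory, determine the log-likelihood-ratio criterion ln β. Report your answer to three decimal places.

z(H) = z(0.88) = 1.1750
z(FA) = z(0.32) = -0.4677
ln β = −½·[z(H)² − z(FA)²] = −0.5 × (1.3806 − 0.2187) = -0.58095

ln β = -0.581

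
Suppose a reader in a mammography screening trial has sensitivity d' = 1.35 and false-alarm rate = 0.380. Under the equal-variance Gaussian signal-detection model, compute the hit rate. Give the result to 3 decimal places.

hit rate = 0.852

z(false-alarm rate) = z(0.380) = -0.3055
z(H) = z(FA) + d' = -0.3055 + 1.35 = 1.0445
hit rate = Φ(1.0445) = 0.8519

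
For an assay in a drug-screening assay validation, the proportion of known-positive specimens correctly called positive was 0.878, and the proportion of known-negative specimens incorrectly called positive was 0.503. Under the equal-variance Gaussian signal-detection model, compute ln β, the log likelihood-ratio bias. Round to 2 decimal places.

z(H) = 1.165
z(FA) = 0.008
ln β = −½·[z(H)² − z(FA)²] = −0.5 × (1.357 − 0.000) = -0.6785

ln β = -0.68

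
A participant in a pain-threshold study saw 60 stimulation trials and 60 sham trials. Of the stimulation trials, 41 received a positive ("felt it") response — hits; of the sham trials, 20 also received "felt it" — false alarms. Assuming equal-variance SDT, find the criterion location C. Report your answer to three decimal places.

C = -0.023

H = 41/60 = 0.6833
FA = 20/60 = 0.3333
z(H) = 0.4769
z(FA) = -0.4308
c = −½·[z(H) + z(FA)] = −0.5 × (0.4769 + (-0.4308)) = -0.02305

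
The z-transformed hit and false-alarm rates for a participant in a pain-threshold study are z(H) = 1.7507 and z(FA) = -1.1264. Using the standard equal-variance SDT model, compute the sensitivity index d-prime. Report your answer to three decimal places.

d' = z(H) − z(FA) = 1.7507 − (-1.1264) = 2.8771

d-prime = 2.877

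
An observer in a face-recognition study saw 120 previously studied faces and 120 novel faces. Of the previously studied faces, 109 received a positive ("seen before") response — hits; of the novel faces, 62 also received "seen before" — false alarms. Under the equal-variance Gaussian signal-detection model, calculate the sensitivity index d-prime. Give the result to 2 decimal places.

d-prime = 1.29

H = 109/120 = 0.9083
FA = 62/120 = 0.5167
Φ⁻¹(0.9083) = 1.330, Φ⁻¹(0.5167) = 0.042
d' = z(H) − z(FA) = 1.330 − 0.042 = 1.288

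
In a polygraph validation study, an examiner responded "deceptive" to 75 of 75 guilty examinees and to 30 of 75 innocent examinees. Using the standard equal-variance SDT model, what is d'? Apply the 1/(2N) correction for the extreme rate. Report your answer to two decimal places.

The hit rate is 75/75 = 1, so apply the 1/(2N) correction: H → 1 − 1/(2·75) = 0.99333.
z(H) = z(0.99333) = 2.475
z(FA) = z(0.40000) = -0.253
d' = 2.475 − (-0.253) = 2.728

d' = 2.73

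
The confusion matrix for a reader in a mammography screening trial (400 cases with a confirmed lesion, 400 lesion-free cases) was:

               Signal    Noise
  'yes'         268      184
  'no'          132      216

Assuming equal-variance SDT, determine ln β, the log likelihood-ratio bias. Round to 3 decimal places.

H = 268/400 = 0.6700
FA = 184/400 = 0.4600
z(0.6700) = 0.4399, z(0.4600) = -0.1004
ln β = −½·[z(H)² − z(FA)²] = −0.5 × (0.1935 − 0.0101) = -0.0917

ln β = -0.092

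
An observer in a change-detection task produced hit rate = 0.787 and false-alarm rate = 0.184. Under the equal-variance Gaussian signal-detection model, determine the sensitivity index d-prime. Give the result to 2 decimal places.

d-prime = 1.70

z(H) = z(0.787) = 0.796
z(FA) = z(0.184) = -0.900
d' = z(H) − z(FA) = 0.796 − (-0.900) = 1.696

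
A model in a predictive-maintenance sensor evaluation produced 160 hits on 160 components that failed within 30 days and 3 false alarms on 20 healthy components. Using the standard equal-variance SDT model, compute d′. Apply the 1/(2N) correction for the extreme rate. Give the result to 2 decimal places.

The hit rate is 160/160 = 1, so apply the 1/(2N) correction: H → 1 − 1/(2·160) = 0.99687.
z(H) = z(0.99687) = 2.734
z(FA) = z(0.15000) = -1.036
d' = 2.734 − (-1.036) = 3.770

d′ = 3.77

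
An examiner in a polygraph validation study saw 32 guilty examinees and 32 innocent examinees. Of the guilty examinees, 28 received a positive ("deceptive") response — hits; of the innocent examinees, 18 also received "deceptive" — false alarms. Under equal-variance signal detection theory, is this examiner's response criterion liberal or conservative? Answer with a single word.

z(H) = 1.150, z(FA) = 0.157
c = −½·(z(H) + z(FA)) = -0.6535
c < 0 → liberal criterion (biased toward responding “yes”).

liberal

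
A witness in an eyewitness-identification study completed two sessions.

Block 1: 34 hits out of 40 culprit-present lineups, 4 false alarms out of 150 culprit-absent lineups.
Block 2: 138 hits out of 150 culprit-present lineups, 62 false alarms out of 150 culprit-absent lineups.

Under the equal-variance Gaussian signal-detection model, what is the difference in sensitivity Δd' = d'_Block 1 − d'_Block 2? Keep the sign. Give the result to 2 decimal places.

Block 1: z(0.8500) = 1.036, z(0.0267) = -1.932, d' = 2.968
Block 2: z(0.9200) = 1.405, z(0.4133) = -0.219, d' = 1.624
Δd' = d'_Block 1 − d'_Block 2 = 2.968 − 1.624 = 1.344
Block 1 has the higher sensitivity.

Δd' = 1.34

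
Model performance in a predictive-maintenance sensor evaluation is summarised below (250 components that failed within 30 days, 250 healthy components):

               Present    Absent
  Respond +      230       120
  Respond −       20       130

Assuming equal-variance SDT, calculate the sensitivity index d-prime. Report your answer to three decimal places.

H = 230/250 = 0.9200
FA = 120/250 = 0.4800
z(0.9200) = 1.4051, z(0.4800) = -0.0502
d' = z(H) − z(FA) = 1.4051 − (-0.0502) = 1.4553

d-prime = 1.455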